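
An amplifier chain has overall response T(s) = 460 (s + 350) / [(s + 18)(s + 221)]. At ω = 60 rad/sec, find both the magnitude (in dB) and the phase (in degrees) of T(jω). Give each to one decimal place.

|j60 + 350| = √(60² + 350²) = 355.1
|j60 + 18| = √(60² + 18²) = 62.64
|j60 + 221| = √(60² + 221²) = 229
|T(j60)| = 460 × 355.1 / (62.64 × 229) = 11.387
20 log₁₀(11.387) = 21.13 dB
∠(j60 + 350) = arctan(60/350) = 9.73°
∠(j60 + 18) = arctan(60/18) = 73.30°
∠(j60 + 221) = arctan(60/221) = 15.19°
∠T(j60) = 9.73° − (73.30° + 15.19°) = -78.76°

|T| = 21.1 dB, ∠T = -78.8°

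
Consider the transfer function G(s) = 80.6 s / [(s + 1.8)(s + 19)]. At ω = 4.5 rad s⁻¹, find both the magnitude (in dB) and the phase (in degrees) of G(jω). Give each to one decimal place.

|G| = 11.7 dB, ∠G = 8.5 deg

|j4.5| = 4.5
|j4.5 + 1.8| = √(4.5² + 1.8²) = 4.847
|j4.5 + 19| = √(4.5² + 19²) = 19.53
|G(j4.5)| = 80.6 × 4.5 / (4.847 × 19.53) = 3.8327
20 log₁₀(3.8327) = 11.67 dB
∠(j4.5) = 90.00°
∠(j4.5 + 1.8) = arctan(4.5/1.8) = 68.20°
∠(j4.5 + 19) = arctan(4.5/19) = 13.32°
∠G(j4.5) = 90.00° − (68.20° + 13.32°) = 8.48°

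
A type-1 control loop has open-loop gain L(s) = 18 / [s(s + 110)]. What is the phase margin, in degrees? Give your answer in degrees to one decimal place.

Gain crossover: |L(jω)| = 1 at ω ≈ 0.164 rad s⁻¹.
∠L(j0.164) = −90° − arctan(0.164/110) ≈ -90.09°
PM = 180° + (-90.09°) = 89.91°

89.9°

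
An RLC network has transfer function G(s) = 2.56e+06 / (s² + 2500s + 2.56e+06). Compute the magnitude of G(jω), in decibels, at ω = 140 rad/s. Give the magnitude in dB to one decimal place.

|(j140)² + 2500(j140) + 2.56e+06| = |2.5404e+06 + j3.5e+05| = 2.564e+06
|G(j140)| = 2.56e+06 / 2.564e+06 = 0.99829
20 log₁₀(0.99829) = -0.01 dB

-0.0 dB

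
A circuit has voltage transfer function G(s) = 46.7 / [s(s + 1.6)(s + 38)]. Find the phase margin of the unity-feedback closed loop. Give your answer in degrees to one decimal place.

65.2°

Gain crossover: |G(jω)| = 1 at ω ≈ 0.703 rad/s.
∠G(j0.703) = −90° − arctan(0.703/1.6) − arctan(0.703/38) ≈ -114.78°
PM = 180° + (-114.78°) = 65.22°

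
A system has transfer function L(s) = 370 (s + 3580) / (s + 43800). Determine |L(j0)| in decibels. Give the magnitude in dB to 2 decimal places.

L(0) = 370 × 3580 / 43800 = 30.242
20 log₁₀(30.242) = 29.612 dB

29.61 dB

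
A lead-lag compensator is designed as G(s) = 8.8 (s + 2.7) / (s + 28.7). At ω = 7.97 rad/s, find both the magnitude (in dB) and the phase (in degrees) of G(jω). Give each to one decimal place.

|j7.97 + 2.7| = √(7.97² + 2.7²) = 8.415
|j7.97 + 28.7| = √(7.97² + 28.7²) = 29.79
|G(j7.97)| = 8.8 × 8.415 / 29.79 = 2.4861
20 log₁₀(2.4861) = 7.91 dB
∠(j7.97 + 2.7) = arctan(7.97/2.7) = 71.29°
∠(j7.97 + 28.7) = arctan(7.97/28.7) = 15.52°
∠G(j7.97) = 71.29° − 15.52° = 55.77°

|G| = 7.9 dB, ∠G = 55.8°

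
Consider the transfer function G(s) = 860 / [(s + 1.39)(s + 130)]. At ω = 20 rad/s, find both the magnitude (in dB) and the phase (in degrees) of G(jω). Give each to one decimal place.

|j20 + 1.39| = √(20² + 1.39²) = 20.05
|j20 + 130| = √(20² + 130²) = 131.5
|G(j20)| = 860 / (20.05 × 131.5) = 0.32614
20 log₁₀(0.32614) = -9.73 dB
∠(j20 + 1.39) = arctan(20/1.39) = 86.02°
∠(j20 + 130) = arctan(20/130) = 8.75°
∠G(j20) = − (86.02° + 8.75°) = -94.77°

|G| = -9.7 dB, ∠G = -94.8°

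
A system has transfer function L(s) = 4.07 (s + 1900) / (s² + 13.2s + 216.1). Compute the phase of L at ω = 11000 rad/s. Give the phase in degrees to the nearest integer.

∠(j11000 + 1900) = arctan(11000/1900) = 80.20°
∠[(j11000)² + 13.2(j11000) + 216.1] = ∠[-1.21e+08 + j1.452e+05] = 179.93°
∠L(j11000) = 80.20° − 179.93° = -99.73°

-100°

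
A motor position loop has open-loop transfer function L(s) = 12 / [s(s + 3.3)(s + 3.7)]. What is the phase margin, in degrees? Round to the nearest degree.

Gain crossover: |L(jω)| = 1 at ω ≈ 0.919 rad/sec.
∠L(j0.919) = −90° − arctan(0.919/3.3) − arctan(0.919/3.7) ≈ -119.51°
PM = 180° + (-119.51°) = 60.49°

60°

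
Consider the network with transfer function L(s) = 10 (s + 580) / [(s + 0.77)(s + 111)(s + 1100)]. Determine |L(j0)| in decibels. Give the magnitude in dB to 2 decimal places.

L(0) = 10 × 580 / (0.77 × 111 × 1100) = 0.061691
20 log₁₀(0.061691) = -24.196 dB

-24.20 dB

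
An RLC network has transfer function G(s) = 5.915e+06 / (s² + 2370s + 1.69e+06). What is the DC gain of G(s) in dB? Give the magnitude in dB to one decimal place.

G(0) = 5.915e+06 / 1.69e+06 = 3.5
20 log₁₀(3.5) = 10.88 dB

10.9 dB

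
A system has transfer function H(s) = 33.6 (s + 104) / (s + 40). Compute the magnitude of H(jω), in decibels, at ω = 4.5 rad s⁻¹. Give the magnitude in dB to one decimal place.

38.8 dB

|j4.5 + 104| = √(4.5² + 104²) = 104.1
|j4.5 + 40| = √(4.5² + 40²) = 40.25
|H(j4.5)| = 33.6 × 104.1 / 40.25 = 86.894
20 log₁₀(86.894) = 38.78 dB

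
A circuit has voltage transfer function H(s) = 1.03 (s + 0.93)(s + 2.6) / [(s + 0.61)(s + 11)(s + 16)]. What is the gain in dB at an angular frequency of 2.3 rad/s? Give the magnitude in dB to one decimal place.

|j2.3 + 0.93| = √(2.3² + 0.93²) = 2.481
|j2.3 + 2.6| = √(2.3² + 2.6²) = 3.471
|j2.3 + 0.61| = √(2.3² + 0.61²) = 2.38
|j2.3 + 11| = √(2.3² + 11²) = 11.24
|j2.3 + 16| = √(2.3² + 16²) = 16.16
|H(j2.3)| = 1.03 × 2.481 × 3.471 / (2.38 × 11.24 × 16.16) = 0.020521
20 log₁₀(0.020521) = -33.76 dB

-33.8 dB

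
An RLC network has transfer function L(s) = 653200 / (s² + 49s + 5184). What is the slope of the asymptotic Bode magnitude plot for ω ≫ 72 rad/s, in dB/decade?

-40 dB/decade

With 0 zeros and 2 poles, the high-frequency asymptotic slope is 20 × (0 − 2) = -40 dB/decade.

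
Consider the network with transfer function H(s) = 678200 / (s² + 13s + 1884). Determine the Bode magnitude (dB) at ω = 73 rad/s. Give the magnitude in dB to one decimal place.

45.6 dB

|(j73)² + 13(j73) + 1884| = |-3445 + j949| = 3573
|H(j73)| = 678200 / 3573 = 189.8
20 log₁₀(189.8) = 45.57 dB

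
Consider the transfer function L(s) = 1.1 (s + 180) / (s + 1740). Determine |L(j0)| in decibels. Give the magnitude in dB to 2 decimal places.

L(0) = 1.1 × 180 / 1740 = 0.11379
20 log₁₀(0.11379) = -18.878 dB

-18.88 dB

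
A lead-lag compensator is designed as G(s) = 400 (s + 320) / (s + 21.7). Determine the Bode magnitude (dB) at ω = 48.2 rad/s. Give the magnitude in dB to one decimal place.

67.8 dB

|j48.2 + 320| = √(48.2² + 320²) = 323.6
|j48.2 + 21.7| = √(48.2² + 21.7²) = 52.86
|G(j48.2)| = 400 × 323.6 / 52.86 = 2448.8
20 log₁₀(2448.8) = 67.78 dB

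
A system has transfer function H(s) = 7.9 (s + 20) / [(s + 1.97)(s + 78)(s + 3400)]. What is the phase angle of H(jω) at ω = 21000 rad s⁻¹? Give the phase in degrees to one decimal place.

-170.6 deg

∠(j21000 + 20) = arctan(21000/20) = 89.95°
∠(j21000 + 1.97) = arctan(21000/1.97) = 89.99°
∠(j21000 + 78) = arctan(21000/78) = 89.79°
∠(j21000 + 3400) = arctan(21000/3400) = 80.80°
∠H(j21000) = 89.95° − (89.99° + 89.79° + 80.80°) = -170.64°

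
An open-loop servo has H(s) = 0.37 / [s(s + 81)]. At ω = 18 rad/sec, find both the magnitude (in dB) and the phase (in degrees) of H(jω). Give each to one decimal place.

|j18 + 81| = √(18² + 81²) = 82.98
|j18| = 18
|H(j18)| = 0.37 / (82.98 × 18) = 0.00024773
20 log₁₀(0.00024773) = -72.12 dB
∠(j18 + 81) = arctan(18/81) = 12.53°
∠(j18) = 90.00°
∠H(j18) = − (12.53° + 90.00°) = -102.53°

|H| = -72.1 dB, ∠H = -102.5°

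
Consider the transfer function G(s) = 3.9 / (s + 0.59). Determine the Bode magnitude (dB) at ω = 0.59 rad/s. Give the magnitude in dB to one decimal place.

13.4 dB

|j0.59 + 0.59| = √(0.59² + 0.59²) = 0.8344
|G(j0.59)| = 3.9 / 0.8344 = 4.6741
20 log₁₀(4.6741) = 13.39 dB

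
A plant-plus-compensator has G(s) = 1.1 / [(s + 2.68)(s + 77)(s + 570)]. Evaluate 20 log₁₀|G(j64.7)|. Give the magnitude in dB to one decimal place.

-130.6 dB

|j64.7 + 2.68| = √(64.7² + 2.68²) = 64.76
|j64.7 + 77| = √(64.7² + 77²) = 100.6
|j64.7 + 570| = √(64.7² + 570²) = 573.7
|G(j64.7)| = 1.1 / (64.76 × 100.6 × 573.7) = 2.9443e-07
20 log₁₀(2.9443e-07) = -130.62 dB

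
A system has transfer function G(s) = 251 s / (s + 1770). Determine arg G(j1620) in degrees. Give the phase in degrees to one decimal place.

47.5°

∠(j1620) = 90.00°
∠(j1620 + 1770) = arctan(1620/1770) = 42.47°
∠G(j1620) = 90.00° − 42.47° = 47.53°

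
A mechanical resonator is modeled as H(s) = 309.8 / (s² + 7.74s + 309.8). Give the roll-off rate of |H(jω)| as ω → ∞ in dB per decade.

-40 dB/decade

With 0 zeros and 2 poles, the high-frequency asymptotic slope is 20 × (0 − 2) = -40 dB/decade.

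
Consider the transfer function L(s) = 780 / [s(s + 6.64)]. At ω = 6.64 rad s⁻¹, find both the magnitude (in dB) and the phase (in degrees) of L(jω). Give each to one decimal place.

|L| = 21.9 dB, ∠L = -135.0 deg

|j6.64 + 6.64| = √(6.64² + 6.64²) = 9.39
|j6.64| = 6.64
|L(j6.64)| = 780 / (9.39 × 6.64) = 12.51
20 log₁₀(12.51) = 21.94 dB
∠(j6.64 + 6.64) = arctan(6.64/6.64) = 45.00°
∠(j6.64) = 90.00°
∠L(j6.64) = − (45.00° + 90.00°) = -135.00°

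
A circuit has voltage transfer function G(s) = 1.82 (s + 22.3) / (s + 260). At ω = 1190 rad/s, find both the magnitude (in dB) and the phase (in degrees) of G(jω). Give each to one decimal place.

|G| = 5.0 dB, ∠G = 11.3°

|j1190 + 22.3| = √(1190² + 22.3²) = 1190
|j1190 + 260| = √(1190² + 260²) = 1218
|G(j1190)| = 1.82 × 1190 / 1218 = 1.7784
20 log₁₀(1.7784) = 5.00 dB
∠(j1190 + 22.3) = arctan(1190/22.3) = 88.93°
∠(j1190 + 260) = arctan(1190/260) = 77.68°
∠G(j1190) = 88.93° − 77.68° = 11.25°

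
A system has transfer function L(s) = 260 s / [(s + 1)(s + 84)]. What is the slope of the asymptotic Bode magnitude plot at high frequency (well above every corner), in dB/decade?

With 1 zero and 2 poles, the high-frequency asymptotic slope is 20 × (1 − 2) = -20 dB/decade.

-20 dB/decade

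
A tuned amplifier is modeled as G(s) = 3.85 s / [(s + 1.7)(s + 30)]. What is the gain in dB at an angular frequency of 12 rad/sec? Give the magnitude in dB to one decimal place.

-18.6 dB

|j12| = 12
|j12 + 1.7| = √(12² + 1.7²) = 12.12
|j12 + 30| = √(12² + 30²) = 32.31
|G(j12)| = 3.85 × 12 / (12.12 × 32.31) = 0.11798
20 log₁₀(0.11798) = -18.56 dB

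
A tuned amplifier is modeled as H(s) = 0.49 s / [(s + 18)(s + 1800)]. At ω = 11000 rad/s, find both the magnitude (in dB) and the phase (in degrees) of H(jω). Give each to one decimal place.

|j11000| = 1.1e+04
|j11000 + 18| = √(11000² + 18²) = 1.1e+04
|j11000 + 1800| = √(11000² + 1800²) = 1.115e+04
|H(j11000)| = 0.49 × 1.1e+04 / (1.1e+04 × 1.115e+04) = 4.3961e-05
20 log₁₀(4.3961e-05) = -87.14 dB
∠(j11000) = 90.00°
∠(j11000 + 18) = arctan(11000/18) = 89.91°
∠(j11000 + 1800) = arctan(11000/1800) = 80.71°
∠H(j11000) = 90.00° − (89.91° + 80.71°) = -80.61°

|H| = -87.1 dB, ∠H = -80.6°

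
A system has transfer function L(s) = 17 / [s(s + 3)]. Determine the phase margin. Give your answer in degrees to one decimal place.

Gain crossover: |L(jω)| = 1 at ω ≈ 3.62 rad/s.
∠L(j3.62) = −90° − arctan(3.62/3) ≈ -140.33°
PM = 180° + (-140.33°) = 39.67°

39.7°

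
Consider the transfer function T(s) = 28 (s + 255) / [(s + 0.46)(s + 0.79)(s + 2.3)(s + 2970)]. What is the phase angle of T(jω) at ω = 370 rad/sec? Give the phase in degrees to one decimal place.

-221.1°

∠(j370 + 255) = arctan(370/255) = 55.43°
∠(j370 + 0.46) = arctan(370/0.46) = 89.93°
∠(j370 + 0.79) = arctan(370/0.79) = 89.88°
∠(j370 + 2.3) = arctan(370/2.3) = 89.64°
∠(j370 + 2970) = arctan(370/2970) = 7.10°
∠T(j370) = 55.43° − (89.93° + 89.88° + 89.64° + 7.10°) = -221.13°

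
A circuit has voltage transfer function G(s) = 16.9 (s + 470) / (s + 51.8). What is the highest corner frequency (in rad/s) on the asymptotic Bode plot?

470 rad/s

Break frequencies occur at each pole and zero magnitude: 51.8 rad/s, 470 rad/s.
The highest is 470 rad/s.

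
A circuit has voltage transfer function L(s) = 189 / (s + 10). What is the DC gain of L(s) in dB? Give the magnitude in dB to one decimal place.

25.5 dB

L(0) = 189 / 10 = 18.9
20 log₁₀(18.9) = 25.53 dB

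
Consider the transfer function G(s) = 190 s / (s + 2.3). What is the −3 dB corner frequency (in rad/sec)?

2.3 rad/sec

For a single-pole high-pass, the −3 dB point is at the pole: ω = 2.3 rad/sec.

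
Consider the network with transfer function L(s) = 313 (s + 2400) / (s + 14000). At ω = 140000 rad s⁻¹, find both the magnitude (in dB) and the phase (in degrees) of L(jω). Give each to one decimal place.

|L| = 49.9 dB, ∠L = 4.7°

|j140000 + 2400| = √(140000² + 2400²) = 1.4e+05
|j140000 + 14000| = √(140000² + 14000²) = 1.407e+05
|L(j140000)| = 313 × 1.4e+05 / 1.407e+05 = 311.49
20 log₁₀(311.49) = 49.87 dB
∠(j140000 + 2400) = arctan(140000/2400) = 89.02°
∠(j140000 + 14000) = arctan(140000/14000) = 84.29°
∠L(j140000) = 89.02° − 84.29° = 4.73°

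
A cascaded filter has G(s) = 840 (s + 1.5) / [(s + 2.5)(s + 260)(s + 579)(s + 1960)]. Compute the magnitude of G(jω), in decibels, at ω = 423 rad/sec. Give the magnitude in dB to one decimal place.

-118.6 dB

|j423 + 1.5| = √(423² + 1.5²) = 423
|j423 + 2.5| = √(423² + 2.5²) = 423
|j423 + 260| = √(423² + 260²) = 496.5
|j423 + 579| = √(423² + 579²) = 717.1
|j423 + 1960| = √(423² + 1960²) = 2005
|G(j423)| = 840 × 423 / (423 × 496.5 × 717.1 × 2005) = 1.1766e-06
20 log₁₀(1.1766e-06) = -118.59 dB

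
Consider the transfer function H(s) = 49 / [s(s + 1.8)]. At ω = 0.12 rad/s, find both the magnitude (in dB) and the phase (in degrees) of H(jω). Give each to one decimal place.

|j0.12 + 1.8| = √(0.12² + 1.8²) = 1.804
|j0.12| = 0.12
|H(j0.12)| = 49 / (1.804 × 0.12) = 226.35
20 log₁₀(226.35) = 47.10 dB
∠(j0.12 + 1.8) = arctan(0.12/1.8) = 3.81°
∠(j0.12) = 90.00°
∠H(j0.12) = − (3.81° + 90.00°) = -93.81°

|H| = 47.1 dB, ∠H = -93.8°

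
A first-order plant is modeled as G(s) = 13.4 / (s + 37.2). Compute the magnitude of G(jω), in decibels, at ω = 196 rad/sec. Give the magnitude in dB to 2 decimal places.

|j196 + 37.2| = √(196² + 37.2²) = 199.5
|G(j196)| = 13.4 / 199.5 = 0.067168
20 log₁₀(0.067168) = -23.457 dB

-23.46 dB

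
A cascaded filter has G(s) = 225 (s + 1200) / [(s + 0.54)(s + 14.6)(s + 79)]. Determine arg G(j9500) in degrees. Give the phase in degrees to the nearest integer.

∠(j9500 + 1200) = arctan(9500/1200) = 82.80°
∠(j9500 + 0.54) = arctan(9500/0.54) = 90.00°
∠(j9500 + 14.6) = arctan(9500/14.6) = 89.91°
∠(j9500 + 79) = arctan(9500/79) = 89.52°
∠G(j9500) = 82.80° − (90.00° + 89.91° + 89.52°) = -186.63°

-187°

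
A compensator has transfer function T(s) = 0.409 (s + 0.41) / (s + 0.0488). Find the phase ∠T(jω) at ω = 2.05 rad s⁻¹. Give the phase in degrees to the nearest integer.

-10°

∠(j2.05 + 0.41) = arctan(2.05/0.41) = 78.69°
∠(j2.05 + 0.0488) = arctan(2.05/0.0488) = 88.64°
∠T(j2.05) = 78.69° − 88.64° = -9.95°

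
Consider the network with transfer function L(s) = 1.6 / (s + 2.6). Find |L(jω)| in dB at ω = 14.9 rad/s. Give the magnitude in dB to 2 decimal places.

-19.51 dB

|j14.9 + 2.6| = √(14.9² + 2.6²) = 15.13
|L(j14.9)| = 1.6 / 15.13 = 0.10578
20 log₁₀(0.10578) = -19.512 dB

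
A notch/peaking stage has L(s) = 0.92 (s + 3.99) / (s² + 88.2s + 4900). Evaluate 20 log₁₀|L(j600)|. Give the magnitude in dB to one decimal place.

|j600 + 3.99| = √(600² + 3.99²) = 600
|(j600)² + 88.2(j600) + 4900| = |-3.551e+05 + j52920| = 3.59e+05
|L(j600)| = 0.92 × 600 / 3.59e+05 = 0.0015375
20 log₁₀(0.0015375) = -56.26 dB

-56.3 dB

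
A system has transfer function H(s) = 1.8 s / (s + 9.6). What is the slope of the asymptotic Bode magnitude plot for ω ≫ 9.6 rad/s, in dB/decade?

0 dB/decade

With 1 zero and 1 pole, the high-frequency asymptotic slope is 20 × (1 − 1) = 0 dB/decade.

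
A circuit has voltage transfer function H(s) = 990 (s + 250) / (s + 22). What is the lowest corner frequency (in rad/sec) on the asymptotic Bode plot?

22 rad/sec

Break frequencies occur at each pole and zero magnitude: 22 rad/sec, 250 rad/sec.
The lowest is 22 rad/sec.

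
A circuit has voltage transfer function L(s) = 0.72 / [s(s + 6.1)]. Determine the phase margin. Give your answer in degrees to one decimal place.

Gain crossover: |L(jω)| = 1 at ω ≈ 0.118 rad s⁻¹.
∠L(j0.118) = −90° − arctan(0.118/6.1) ≈ -91.11°
PM = 180° + (-91.11°) = 88.89°

88.9°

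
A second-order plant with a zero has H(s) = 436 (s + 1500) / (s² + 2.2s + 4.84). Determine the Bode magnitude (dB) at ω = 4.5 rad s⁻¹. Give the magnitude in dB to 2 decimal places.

|j4.5 + 1500| = √(4.5² + 1500²) = 1500
|(j4.5)² + 2.2(j4.5) + 4.84| = |-15.41 + j9.9| = 18.32
|H(j4.5)| = 436 × 1500 / 18.32 = 35707
20 log₁₀(35707) = 91.055 dB

91.05 dB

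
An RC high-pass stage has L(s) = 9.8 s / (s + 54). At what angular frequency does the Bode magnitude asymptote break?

The single real pole at s = −54 gives a corner at ω = 54 rad/s.

54 rad/s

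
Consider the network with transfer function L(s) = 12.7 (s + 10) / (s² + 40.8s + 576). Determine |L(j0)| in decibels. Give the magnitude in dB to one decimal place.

-13.1 dB

L(0) = 12.7 × 10 / 576 = 0.22049
20 log₁₀(0.22049) = -13.13 dB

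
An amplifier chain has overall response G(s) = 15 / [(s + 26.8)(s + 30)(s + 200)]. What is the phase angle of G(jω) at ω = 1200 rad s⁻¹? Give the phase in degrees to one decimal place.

∠(j1200 + 26.8) = arctan(1200/26.8) = 88.72°
∠(j1200 + 30) = arctan(1200/30) = 88.57°
∠(j1200 + 200) = arctan(1200/200) = 80.54°
∠G(j1200) = − (88.72° + 88.57° + 80.54°) = -257.83°

-257.8°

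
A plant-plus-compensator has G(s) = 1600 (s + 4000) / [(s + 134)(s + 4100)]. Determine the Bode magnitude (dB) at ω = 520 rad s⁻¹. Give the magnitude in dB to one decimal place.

|j520 + 4000| = √(520² + 4000²) = 4034
|j520 + 134| = √(520² + 134²) = 537
|j520 + 4100| = √(520² + 4100²) = 4133
|G(j520)| = 1600 × 4034 / (537 × 4133) = 2.9081
20 log₁₀(2.9081) = 9.27 dB

9.3 dB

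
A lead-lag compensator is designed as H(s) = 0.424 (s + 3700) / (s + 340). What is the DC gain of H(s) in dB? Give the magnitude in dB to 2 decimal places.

13.28 dB

H(0) = 0.424 × 3700 / 340 = 4.6141
20 log₁₀(4.6141) = 13.282 dB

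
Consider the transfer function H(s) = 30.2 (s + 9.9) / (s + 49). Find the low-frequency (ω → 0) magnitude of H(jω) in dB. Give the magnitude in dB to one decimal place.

H(0) = 30.2 × 9.9 / 49 = 6.1016
20 log₁₀(6.1016) = 15.71 dB

15.7 dB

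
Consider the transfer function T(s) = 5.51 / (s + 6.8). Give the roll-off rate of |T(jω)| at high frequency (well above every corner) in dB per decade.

With 0 zeros and 1 pole, the high-frequency asymptotic slope is 20 × (0 − 1) = -20 dB/decade.

-20 dB/decade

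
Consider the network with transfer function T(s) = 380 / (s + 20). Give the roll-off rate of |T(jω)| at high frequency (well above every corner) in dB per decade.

With 0 zeros and 1 pole, the high-frequency asymptotic slope is 20 × (0 − 1) = -20 dB/decade.

-20 dB/decade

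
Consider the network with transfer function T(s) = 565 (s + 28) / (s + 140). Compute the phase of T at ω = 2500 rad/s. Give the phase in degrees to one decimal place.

2.6 deg

∠(j2500 + 28) = arctan(2500/28) = 89.36°
∠(j2500 + 140) = arctan(2500/140) = 86.79°
∠T(j2500) = 89.36° − 86.79° = 2.56°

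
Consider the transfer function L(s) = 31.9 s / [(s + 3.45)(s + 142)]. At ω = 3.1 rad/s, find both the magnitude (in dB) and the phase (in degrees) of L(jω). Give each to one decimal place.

|j3.1| = 3.1
|j3.1 + 3.45| = √(3.1² + 3.45²) = 4.638
|j3.1 + 142| = √(3.1² + 142²) = 142
|L(j3.1)| = 31.9 × 3.1 / (4.638 × 142) = 0.15011
20 log₁₀(0.15011) = -16.47 dB
∠(j3.1) = 90.00°
∠(j3.1 + 3.45) = arctan(3.1/3.45) = 41.94°
∠(j3.1 + 142) = arctan(3.1/142) = 1.25°
∠L(j3.1) = 90.00° − (41.94° + 1.25°) = 46.81°

|L| = -16.5 dB, ∠L = 46.8°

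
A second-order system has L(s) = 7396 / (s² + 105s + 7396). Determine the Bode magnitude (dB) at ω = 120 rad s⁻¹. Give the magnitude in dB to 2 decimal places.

-5.80 dB

|(j120)² + 105(j120) + 7396| = |-7004 + j12600| = 1.442e+04
|L(j120)| = 7396 / 1.442e+04 = 0.51305
20 log₁₀(0.51305) = -5.797 dB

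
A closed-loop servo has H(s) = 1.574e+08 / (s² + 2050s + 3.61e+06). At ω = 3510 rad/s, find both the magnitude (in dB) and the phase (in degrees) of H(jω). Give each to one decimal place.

|(j3510)² + 2050(j3510) + 3.61e+06| = |-8.7101e+06 + j7.1955e+06| = 1.13e+07
|H(j3510)| = 1.574e+08 / 1.13e+07 = 13.932
20 log₁₀(13.932) = 22.88 dB
∠[(j3510)² + 2050(j3510) + 3.61e+06] = ∠[-8.7101e+06 + j7.1955e+06] = 140.44°
∠H(j3510) = −140.44° = -140.44°

|H| = 22.9 dB, ∠H = -140.4°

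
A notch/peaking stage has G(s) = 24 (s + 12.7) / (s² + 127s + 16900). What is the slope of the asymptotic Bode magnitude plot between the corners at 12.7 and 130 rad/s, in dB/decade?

In this band the factors already past their corner are: zero at 12.7; net slope = 20 dB/decade.

20 dB/decade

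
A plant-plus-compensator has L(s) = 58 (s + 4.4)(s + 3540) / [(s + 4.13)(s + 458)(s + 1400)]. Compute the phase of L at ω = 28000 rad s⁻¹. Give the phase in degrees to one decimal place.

-93.4°

∠(j28000 + 4.4) = arctan(28000/4.4) = 89.99°
∠(j28000 + 3540) = arctan(28000/3540) = 82.79°
∠(j28000 + 4.13) = arctan(28000/4.13) = 89.99°
∠(j28000 + 458) = arctan(28000/458) = 89.06°
∠(j28000 + 1400) = arctan(28000/1400) = 87.14°
∠L(j28000) = 89.99° + 82.79° − (89.99° + 89.06° + 87.14°) = -93.41°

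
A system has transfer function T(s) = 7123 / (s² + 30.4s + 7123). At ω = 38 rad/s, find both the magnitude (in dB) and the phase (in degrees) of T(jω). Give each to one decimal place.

|T| = 1.8 dB, ∠T = -11.5°

|(j38)² + 30.4(j38) + 7123| = |5679 + j1155.2| = 5795
|T(j38)| = 7123 / 5795 = 1.2291
20 log₁₀(1.2291) = 1.79 dB
∠[(j38)² + 30.4(j38) + 7123] = ∠[5679 + j1155.2] = 11.50°
∠T(j38) = −11.50° = -11.50°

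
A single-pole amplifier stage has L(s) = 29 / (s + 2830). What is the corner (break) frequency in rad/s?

2830 rad/s

The single real pole at s = −2830 gives a corner at ω = 2830 rad/s.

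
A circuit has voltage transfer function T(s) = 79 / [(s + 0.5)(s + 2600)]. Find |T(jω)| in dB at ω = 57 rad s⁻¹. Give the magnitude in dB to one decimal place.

-65.5 dB

|j57 + 0.5| = √(57² + 0.5²) = 57
|j57 + 2600| = √(57² + 2600²) = 2601
|T(j57)| = 79 / (57 × 2601) = 0.00053291
20 log₁₀(0.00053291) = -65.47 dB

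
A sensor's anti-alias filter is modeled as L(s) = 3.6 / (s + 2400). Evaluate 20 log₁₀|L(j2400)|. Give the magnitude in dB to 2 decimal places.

-59.49 dB

|j2400 + 2400| = √(2400² + 2400²) = 3394
|L(j2400)| = 3.6 / 3394 = 0.0010607
20 log₁₀(0.0010607) = -59.488 dB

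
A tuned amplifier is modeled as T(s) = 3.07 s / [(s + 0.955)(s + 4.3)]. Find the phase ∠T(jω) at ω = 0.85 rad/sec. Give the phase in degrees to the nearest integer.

37°

∠(j0.85) = 90.00°
∠(j0.85 + 0.955) = arctan(0.85/0.955) = 41.67°
∠(j0.85 + 4.3) = arctan(0.85/4.3) = 11.18°
∠T(j0.85) = 90.00° − (41.67° + 11.18°) = 37.15°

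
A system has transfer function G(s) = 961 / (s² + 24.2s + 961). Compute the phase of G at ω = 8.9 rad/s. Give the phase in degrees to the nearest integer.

∠[(j8.9)² + 24.2(j8.9) + 961] = ∠[881.79 + j215.38] = 13.73°
∠G(j8.9) = −13.73° = -13.73°

-14 deg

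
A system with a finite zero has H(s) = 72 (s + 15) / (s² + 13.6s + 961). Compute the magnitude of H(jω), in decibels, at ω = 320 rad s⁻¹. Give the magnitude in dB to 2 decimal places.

-12.87 dB

|j320 + 15| = √(320² + 15²) = 320.4
|(j320)² + 13.6(j320) + 961| = |-1.0144e+05 + j4352| = 1.015e+05
|H(j320)| = 72 × 320.4 / 1.015e+05 = 0.22717
20 log₁₀(0.22717) = -12.873 dB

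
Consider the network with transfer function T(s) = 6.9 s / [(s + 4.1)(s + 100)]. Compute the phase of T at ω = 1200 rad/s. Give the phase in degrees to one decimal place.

-85.0 deg

∠(j1200) = 90.00°
∠(j1200 + 4.1) = arctan(1200/4.1) = 89.80°
∠(j1200 + 100) = arctan(1200/100) = 85.24°
∠T(j1200) = 90.00° − (89.80° + 85.24°) = -85.04°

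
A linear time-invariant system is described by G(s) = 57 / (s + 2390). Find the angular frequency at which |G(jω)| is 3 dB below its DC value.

For a single-pole low-pass, the −3 dB point is at the pole: ω = 2390 rad s⁻¹.

2390 rad s⁻¹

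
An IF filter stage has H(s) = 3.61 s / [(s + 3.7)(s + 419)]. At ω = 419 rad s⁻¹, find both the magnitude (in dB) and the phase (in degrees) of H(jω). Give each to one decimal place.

|H| = -44.3 dB, ∠H = -44.5°

|j419| = 419
|j419 + 3.7| = √(419² + 3.7²) = 419
|j419 + 419| = √(419² + 419²) = 592.6
|H(j419)| = 3.61 × 419 / (419 × 592.6) = 0.006092
20 log₁₀(0.006092) = -44.30 dB
∠(j419) = 90.00°
∠(j419 + 3.7) = arctan(419/3.7) = 89.49°
∠(j419 + 419) = arctan(419/419) = 45.00°
∠H(j419) = 90.00° − (89.49° + 45.00°) = -44.49°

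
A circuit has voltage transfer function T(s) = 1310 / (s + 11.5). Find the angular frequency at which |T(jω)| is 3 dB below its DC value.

For a single-pole low-pass, the −3 dB point is at the pole: ω = 11.5 rad/s.

11.5 rad/s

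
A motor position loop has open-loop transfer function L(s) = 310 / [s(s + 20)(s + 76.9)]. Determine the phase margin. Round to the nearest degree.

89°

Gain crossover: |L(jω)| = 1 at ω ≈ 0.202 rad/sec.
∠L(j0.202) = −90° − arctan(0.202/20) − arctan(0.202/76.9) ≈ -90.73°
PM = 180° + (-90.73°) = 89.27°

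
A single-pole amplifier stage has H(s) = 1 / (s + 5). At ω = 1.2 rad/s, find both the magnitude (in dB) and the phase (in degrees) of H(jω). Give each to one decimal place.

|j1.2 + 5| = √(1.2² + 5²) = 5.142
|H(j1.2)| = 1 / 5.142 = 0.19448
20 log₁₀(0.19448) = -14.22 dB
∠(j1.2 + 5) = arctan(1.2/5) = 13.50°
∠H(j1.2) = −13.50° = -13.50°

|H| = -14.2 dB, ∠H = -13.5°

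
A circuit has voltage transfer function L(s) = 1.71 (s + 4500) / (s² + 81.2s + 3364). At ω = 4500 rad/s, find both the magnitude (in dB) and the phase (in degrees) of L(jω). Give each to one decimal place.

|j4500 + 4500| = √(4500² + 4500²) = 6364
|(j4500)² + 81.2(j4500) + 3364| = |-2.0247e+07 + j3.654e+05| = 2.025e+07
|L(j4500)| = 1.71 × 6364 / 2.025e+07 = 0.0005374
20 log₁₀(0.0005374) = -65.39 dB
∠(j4500 + 4500) = arctan(4500/4500) = 45.00°
∠[(j4500)² + 81.2(j4500) + 3364] = ∠[-2.0247e+07 + j3.654e+05] = 178.97°
∠L(j4500) = 45.00° − 178.97° = -133.97°

|L| = -65.4 dB, ∠L = -134.0°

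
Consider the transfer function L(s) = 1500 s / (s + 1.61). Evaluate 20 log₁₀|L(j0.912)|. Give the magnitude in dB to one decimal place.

57.4 dB

|j0.912| = 0.912
|j0.912 + 1.61| = √(0.912² + 1.61²) = 1.85
|L(j0.912)| = 1500 × 0.912 / 1.85 = 739.31
20 log₁₀(739.31) = 57.38 dB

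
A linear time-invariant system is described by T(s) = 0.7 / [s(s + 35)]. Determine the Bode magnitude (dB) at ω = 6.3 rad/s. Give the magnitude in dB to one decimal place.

|j6.3 + 35| = √(6.3² + 35²) = 35.56
|j6.3| = 6.3
|T(j6.3)| = 0.7 / (35.56 × 6.3) = 0.0031244
20 log₁₀(0.0031244) = -50.10 dB

-50.1 dB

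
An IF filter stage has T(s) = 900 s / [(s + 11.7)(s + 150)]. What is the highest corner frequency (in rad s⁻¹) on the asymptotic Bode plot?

Break frequencies occur at each pole and zero magnitude: 11.7 rad s⁻¹, 150 rad s⁻¹.
The highest is 150 rad s⁻¹.

150 rad s⁻¹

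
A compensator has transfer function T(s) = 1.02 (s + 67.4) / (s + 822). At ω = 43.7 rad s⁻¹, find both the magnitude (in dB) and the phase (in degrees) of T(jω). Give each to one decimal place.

|T| = -20.0 dB, ∠T = 29.9 deg

|j43.7 + 67.4| = √(43.7² + 67.4²) = 80.33
|j43.7 + 822| = √(43.7² + 822²) = 823.2
|T(j43.7)| = 1.02 × 80.33 / 823.2 = 0.099535
20 log₁₀(0.099535) = -20.04 dB
∠(j43.7 + 67.4) = arctan(43.7/67.4) = 32.96°
∠(j43.7 + 822) = arctan(43.7/822) = 3.04°
∠T(j43.7) = 32.96° − 3.04° = 29.91°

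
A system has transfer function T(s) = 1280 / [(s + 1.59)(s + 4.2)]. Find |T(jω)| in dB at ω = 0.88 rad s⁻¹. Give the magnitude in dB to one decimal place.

44.3 dB

|j0.88 + 1.59| = √(0.88² + 1.59²) = 1.817
|j0.88 + 4.2| = √(0.88² + 4.2²) = 4.291
|T(j0.88)| = 1280 / (1.817 × 4.291) = 164.14
20 log₁₀(164.14) = 44.30 dB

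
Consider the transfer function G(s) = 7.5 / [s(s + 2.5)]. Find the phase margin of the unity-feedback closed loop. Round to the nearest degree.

Gain crossover: |G(jω)| = 1 at ω ≈ 2.24 rad/s.
∠G(j2.24) = −90° − arctan(2.24/2.5) ≈ -131.81°
PM = 180° + (-131.81°) = 48.19°

48 deg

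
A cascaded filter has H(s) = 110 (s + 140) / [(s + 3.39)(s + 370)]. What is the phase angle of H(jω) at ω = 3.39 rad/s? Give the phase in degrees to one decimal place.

∠(j3.39 + 140) = arctan(3.39/140) = 1.39°
∠(j3.39 + 3.39) = arctan(3.39/3.39) = 45.00°
∠(j3.39 + 370) = arctan(3.39/370) = 0.52°
∠H(j3.39) = 1.39° − (45.00° + 0.52°) = -44.14°

-44.1°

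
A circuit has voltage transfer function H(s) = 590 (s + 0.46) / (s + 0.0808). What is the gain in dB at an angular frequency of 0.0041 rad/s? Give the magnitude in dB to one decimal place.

70.5 dB

|j0.0041 + 0.46| = √(0.0041² + 0.46²) = 0.46
|j0.0041 + 0.0808| = √(0.0041² + 0.0808²) = 0.0809
|H(j0.0041)| = 590 × 0.46 / 0.0809 = 3354.7
20 log₁₀(3354.7) = 70.51 dB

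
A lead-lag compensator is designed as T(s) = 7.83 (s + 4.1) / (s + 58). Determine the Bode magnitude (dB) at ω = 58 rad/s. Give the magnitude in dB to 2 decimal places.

|j58 + 4.1| = √(58² + 4.1²) = 58.14
|j58 + 58| = √(58² + 58²) = 82.02
|T(j58)| = 7.83 × 58.14 / 82.02 = 5.5505
20 log₁₀(5.5505) = 14.887 dB

14.89 dB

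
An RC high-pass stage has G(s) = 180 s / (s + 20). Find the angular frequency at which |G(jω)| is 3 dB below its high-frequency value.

For a single-pole high-pass, the −3 dB point is at the pole: ω = 20 rad s⁻¹.

20 rad s⁻¹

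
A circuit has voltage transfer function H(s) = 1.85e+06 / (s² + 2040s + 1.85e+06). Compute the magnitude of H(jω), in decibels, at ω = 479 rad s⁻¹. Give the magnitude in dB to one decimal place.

-0.2 dB

|(j479)² + 2040(j479) + 1.85e+06| = |1.6206e+06 + j9.7716e+05| = 1.892e+06
|H(j479)| = 1.85e+06 / 1.892e+06 = 0.97761
20 log₁₀(0.97761) = -0.20 dB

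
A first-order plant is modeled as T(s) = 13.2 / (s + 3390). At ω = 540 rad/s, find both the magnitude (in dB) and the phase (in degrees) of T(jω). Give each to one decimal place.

|T| = -48.3 dB, ∠T = -9.1°

|j540 + 3390| = √(540² + 3390²) = 3433
|T(j540)| = 13.2 / 3433 = 0.0038453
20 log₁₀(0.0038453) = -48.30 dB
∠(j540 + 3390) = arctan(540/3390) = 9.05°
∠T(j540) = −9.05° = -9.05°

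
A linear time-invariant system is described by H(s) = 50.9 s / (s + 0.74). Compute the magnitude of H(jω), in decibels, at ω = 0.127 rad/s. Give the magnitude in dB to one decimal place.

18.7 dB

|j0.127| = 0.127
|j0.127 + 0.74| = √(0.127² + 0.74²) = 0.7508
|H(j0.127)| = 50.9 × 0.127 / 0.7508 = 8.6097
20 log₁₀(8.6097) = 18.70 dB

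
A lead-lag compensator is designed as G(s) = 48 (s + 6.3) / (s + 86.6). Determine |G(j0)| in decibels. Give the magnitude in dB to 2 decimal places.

10.86 dB

G(0) = 48 × 6.3 / 86.6 = 3.4919
20 log₁₀(3.4919) = 10.861 dB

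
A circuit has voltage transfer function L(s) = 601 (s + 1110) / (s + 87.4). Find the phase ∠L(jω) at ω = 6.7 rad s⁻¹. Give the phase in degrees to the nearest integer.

-4°

∠(j6.7 + 1110) = arctan(6.7/1110) = 0.35°
∠(j6.7 + 87.4) = arctan(6.7/87.4) = 4.38°
∠L(j6.7) = 0.35° − 4.38° = -4.04°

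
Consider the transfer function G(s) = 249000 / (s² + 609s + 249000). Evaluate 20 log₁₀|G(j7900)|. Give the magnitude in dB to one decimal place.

-48.0 dB

|(j7900)² + 609(j7900) + 249000| = |-6.2161e+07 + j4.8111e+06| = 6.235e+07
|G(j7900)| = 249000 / 6.235e+07 = 0.0039938
20 log₁₀(0.0039938) = -47.97 dB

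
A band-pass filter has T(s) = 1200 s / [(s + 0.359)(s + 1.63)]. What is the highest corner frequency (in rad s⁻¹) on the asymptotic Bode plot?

Break frequencies occur at each pole and zero magnitude: 0.359 rad s⁻¹, 1.63 rad s⁻¹.
The highest is 1.63 rad s⁻¹.

1.63 rad s⁻¹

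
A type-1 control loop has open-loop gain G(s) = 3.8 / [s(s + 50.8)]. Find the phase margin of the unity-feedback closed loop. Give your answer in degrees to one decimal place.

89.9°

Gain crossover: |G(jω)| = 1 at ω ≈ 0.0748 rad/s.
∠G(j0.0748) = −90° − arctan(0.0748/50.8) ≈ -90.08°
PM = 180° + (-90.08°) = 89.92°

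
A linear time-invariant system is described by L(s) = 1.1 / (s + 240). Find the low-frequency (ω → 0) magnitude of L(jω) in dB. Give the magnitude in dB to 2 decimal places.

L(0) = 1.1 / 240 = 0.0045833
20 log₁₀(0.0045833) = -46.776 dB

-46.78 dB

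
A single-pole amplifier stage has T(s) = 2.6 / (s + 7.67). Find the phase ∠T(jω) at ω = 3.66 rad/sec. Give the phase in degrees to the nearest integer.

-26°

∠(j3.66 + 7.67) = arctan(3.66/7.67) = 25.51°
∠T(j3.66) = −25.51° = -25.51°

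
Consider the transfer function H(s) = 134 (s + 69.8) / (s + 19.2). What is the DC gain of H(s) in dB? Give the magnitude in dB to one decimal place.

H(0) = 134 × 69.8 / 19.2 = 487.15
20 log₁₀(487.15) = 53.75 dB

53.8 dB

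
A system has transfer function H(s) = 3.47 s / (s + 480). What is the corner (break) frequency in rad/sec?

The single real pole at s = −480 gives a corner at ω = 480 rad/sec.

480 rad/sec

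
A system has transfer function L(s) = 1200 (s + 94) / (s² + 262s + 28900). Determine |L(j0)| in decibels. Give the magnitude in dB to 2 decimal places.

L(0) = 1200 × 94 / 28900 = 3.9031
20 log₁₀(3.9031) = 11.828 dB

11.83 dB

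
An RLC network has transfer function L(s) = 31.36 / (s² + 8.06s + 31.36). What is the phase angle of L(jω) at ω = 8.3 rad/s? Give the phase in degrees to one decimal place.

∠[(j8.3)² + 8.06(j8.3) + 31.36] = ∠[-37.53 + j66.898] = 119.29°
∠L(j8.3) = −119.29° = -119.29°

-119.3°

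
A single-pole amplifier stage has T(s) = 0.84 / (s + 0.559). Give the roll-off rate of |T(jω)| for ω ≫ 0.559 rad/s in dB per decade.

With 0 zeros and 1 pole, the high-frequency asymptotic slope is 20 × (0 − 1) = -20 dB/decade.

-20 dB/decade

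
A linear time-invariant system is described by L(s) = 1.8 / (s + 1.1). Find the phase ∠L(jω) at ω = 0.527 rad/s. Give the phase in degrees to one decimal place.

-25.6°

∠(j0.527 + 1.1) = arctan(0.527/1.1) = 25.60°
∠L(j0.527) = −25.60° = -25.60°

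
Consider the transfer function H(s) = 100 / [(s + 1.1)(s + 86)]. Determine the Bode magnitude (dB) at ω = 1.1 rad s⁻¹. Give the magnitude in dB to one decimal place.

-2.5 dB

|j1.1 + 1.1| = √(1.1² + 1.1²) = 1.556
|j1.1 + 86| = √(1.1² + 86²) = 86.01
|H(j1.1)| = 100 / (1.556 × 86.01) = 0.74741
20 log₁₀(0.74741) = -2.53 dB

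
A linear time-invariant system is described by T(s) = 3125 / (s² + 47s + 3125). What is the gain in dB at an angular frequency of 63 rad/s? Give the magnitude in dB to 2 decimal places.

|(j63)² + 47(j63) + 3125| = |-844 + j2961| = 3079
|T(j63)| = 3125 / 3079 = 1.015
20 log₁₀(1.015) = 0.129 dB

0.13 dB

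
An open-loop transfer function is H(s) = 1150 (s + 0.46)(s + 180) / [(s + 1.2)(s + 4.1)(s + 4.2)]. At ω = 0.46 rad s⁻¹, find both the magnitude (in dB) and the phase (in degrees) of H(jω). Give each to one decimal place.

|H| = 75.6 dB, ∠H = 11.5°

|j0.46 + 0.46| = √(0.46² + 0.46²) = 0.6505
|j0.46 + 180| = √(0.46² + 180²) = 180
|j0.46 + 1.2| = √(0.46² + 1.2²) = 1.285
|j0.46 + 4.1| = √(0.46² + 4.1²) = 4.126
|j0.46 + 4.2| = √(0.46² + 4.2²) = 4.225
|H(j0.46)| = 1150 × 0.6505 × 180 / (1.285 × 4.126 × 4.225) = 6011.1
20 log₁₀(6011.1) = 75.58 dB
∠(j0.46 + 0.46) = arctan(0.46/0.46) = 45.00°
∠(j0.46 + 180) = arctan(0.46/180) = 0.15°
∠(j0.46 + 1.2) = arctan(0.46/1.2) = 20.97°
∠(j0.46 + 4.1) = arctan(0.46/4.1) = 6.40°
∠(j0.46 + 4.2) = arctan(0.46/4.2) = 6.25°
∠H(j0.46) = 45.00° + 0.15° − (20.97° + 6.40° + 6.25°) = 11.52°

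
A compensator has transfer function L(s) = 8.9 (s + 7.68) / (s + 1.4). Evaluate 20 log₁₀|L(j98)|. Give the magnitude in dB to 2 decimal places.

|j98 + 7.68| = √(98² + 7.68²) = 98.3
|j98 + 1.4| = √(98² + 1.4²) = 98.01
|L(j98)| = 8.9 × 98.3 / 98.01 = 8.9264
20 log₁₀(8.9264) = 19.014 dB

19.01 dB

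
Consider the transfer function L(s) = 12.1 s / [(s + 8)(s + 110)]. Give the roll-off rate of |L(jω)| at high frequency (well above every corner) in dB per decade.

With 1 zero and 2 poles, the high-frequency asymptotic slope is 20 × (1 − 2) = -20 dB/decade.

-20 dB/decade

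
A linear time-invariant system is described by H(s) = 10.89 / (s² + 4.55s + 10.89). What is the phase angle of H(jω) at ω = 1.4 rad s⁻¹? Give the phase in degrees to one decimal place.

∠[(j1.4)² + 4.55(j1.4) + 10.89] = ∠[8.93 + j6.37] = 35.50°
∠H(j1.4) = −35.50° = -35.50°

-35.5 deg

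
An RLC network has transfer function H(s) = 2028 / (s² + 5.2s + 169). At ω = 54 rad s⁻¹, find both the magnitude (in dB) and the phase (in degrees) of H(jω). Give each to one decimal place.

|H| = -2.7 dB, ∠H = -174.2°

|(j54)² + 5.2(j54) + 169| = |-2747 + j280.8| = 2761
|H(j54)| = 2028 / 2761 = 0.73443
20 log₁₀(0.73443) = -2.68 dB
∠[(j54)² + 5.2(j54) + 169] = ∠[-2747 + j280.8] = 174.16°
∠H(j54) = −174.16° = -174.16°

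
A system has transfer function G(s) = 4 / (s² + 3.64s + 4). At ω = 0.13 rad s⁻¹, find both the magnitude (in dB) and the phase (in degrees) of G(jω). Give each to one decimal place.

|G| = -0.0 dB, ∠G = -6.8°

|(j0.13)² + 3.64(j0.13) + 4| = |3.9831 + j0.4732| = 4.011
|G(j0.13)| = 4 / 4.011 = 0.99723
20 log₁₀(0.99723) = -0.02 dB
∠[(j0.13)² + 3.64(j0.13) + 4] = ∠[3.9831 + j0.4732] = 6.78°
∠G(j0.13) = −6.78° = -6.78°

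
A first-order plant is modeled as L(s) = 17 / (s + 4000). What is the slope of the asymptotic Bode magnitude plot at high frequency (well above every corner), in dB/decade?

With 0 zeros and 1 pole, the high-frequency asymptotic slope is 20 × (0 − 1) = -20 dB/decade.

-20 dB/decade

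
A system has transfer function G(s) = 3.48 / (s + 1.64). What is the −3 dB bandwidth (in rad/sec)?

For a single-pole low-pass, the −3 dB point is at the pole: ω = 1.64 rad/sec.

1.64 rad/sec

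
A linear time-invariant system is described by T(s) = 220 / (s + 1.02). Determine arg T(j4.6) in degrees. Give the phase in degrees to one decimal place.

∠(j4.6 + 1.02) = arctan(4.6/1.02) = 77.50°
∠T(j4.6) = −77.50° = -77.50°

-77.5°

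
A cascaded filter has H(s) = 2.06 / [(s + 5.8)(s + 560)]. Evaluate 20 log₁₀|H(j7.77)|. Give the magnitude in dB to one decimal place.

|j7.77 + 5.8| = √(7.77² + 5.8²) = 9.696
|j7.77 + 560| = √(7.77² + 560²) = 560.1
|H(j7.77)| = 2.06 / (9.696 × 560.1) = 0.00037935
20 log₁₀(0.00037935) = -68.42 dB

-68.4 dB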